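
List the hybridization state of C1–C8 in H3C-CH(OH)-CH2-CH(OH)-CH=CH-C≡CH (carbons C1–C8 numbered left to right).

C1 sp3, C2 sp3, C3 sp3, C4 sp3, C5 sp2, C6 sp2, C7 sp, C8 sp

C1 — 4 σ bonds. Steric number 4, so sp3.
C2 carries 4 σ bonds, giving a steric number of 4, so it is sp3.
C3: 4 σ bonds; 4 regions of electron density → sp3.
C4 (4 σ bonds) has steric number 4: sp3.
C5 has 3 σ bonds, plus one π bond: steric number 3 → sp2.
C6: 3 σ bonds, plus one π bond; 3 regions of electron density → sp2.
C7: 2 σ bonds, plus two π bonds; 2 regions of electron density → sp.
C8 has 2 σ bonds, plus two π bonds: steric number 2 → sp.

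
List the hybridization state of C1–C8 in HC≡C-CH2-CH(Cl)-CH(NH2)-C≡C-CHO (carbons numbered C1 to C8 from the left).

C1 sp, C2 sp, C3 sp3, C4 sp3, C5 sp3, C6 sp, C7 sp, C8 sp2

C1: 2 σ bonds, plus two π bonds — 2 electron domains, sp.
C2: 2 σ bonds, plus two π bonds; 2 regions of electron density → sp.
C3: 4 σ bonds — 4 electron domains, sp3.
C4: 4 σ bonds — 4 electron domains, sp3.
C5 (4 σ bonds) has steric number 4: sp3.
C6 has 2 σ bonds, plus two π bonds: steric number 2 → sp.
C7 carries 2 σ bonds, plus two π bonds, giving a steric number of 2, so it is sp.
C8 (3 σ bonds, plus one π bond) has steric number 3: sp2.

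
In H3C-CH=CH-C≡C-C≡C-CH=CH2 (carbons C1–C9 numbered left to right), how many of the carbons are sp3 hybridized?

1

C1: sp3 ✓
C2: sp2
C3: sp2
C4: sp
C5: sp
C6: sp
C7: sp
C8: sp2
C9: sp2
C1 → 1 sp3 carbon.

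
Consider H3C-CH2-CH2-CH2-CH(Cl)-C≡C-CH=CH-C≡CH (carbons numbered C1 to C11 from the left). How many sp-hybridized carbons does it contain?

4

C1: sp3
C2: sp3
C3: sp3
C4: sp3
C5: sp3
C6: sp ✓
C7: sp ✓
C8: sp2
C9: sp2
C10: sp ✓
C11: sp ✓
C6, C7, C10, C11 → 4 sp carbons.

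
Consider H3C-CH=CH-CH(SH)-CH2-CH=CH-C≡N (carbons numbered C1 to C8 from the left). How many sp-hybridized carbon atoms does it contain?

1

C1: sp3
C2: sp2
C3: sp2
C4: sp3
C5: sp3
C6: sp2
C7: sp2
C8: sp ✓
C8 → 1 sp carbon.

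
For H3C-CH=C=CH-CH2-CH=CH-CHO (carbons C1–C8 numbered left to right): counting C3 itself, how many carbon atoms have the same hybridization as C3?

C3 is sp (two π bonds).
C1: sp3
C2: sp2
C3: sp ✓
C4: sp2
C5: sp3
C6: sp2
C7: sp2
C8: sp2
1 carbon is sp.

1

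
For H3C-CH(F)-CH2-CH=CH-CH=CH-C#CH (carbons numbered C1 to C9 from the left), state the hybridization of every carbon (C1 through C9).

C1: 4 σ bonds; 4 regions of electron density → sp3.
C2 is sp3: 4 σ bonds, 4 electron-density regions.
C3: 4 σ bonds — 4 electron domains, sp3.
C4 carries 3 σ bonds, plus one π bond, giving a steric number of 3, so it is sp2.
C5 is sp2: 3 σ bonds, plus one π bond, 3 electron-density regions.
C6 — 3 σ bonds, plus one π bond. Steric number 3, so sp2.
C7: 3 σ bonds, plus one π bond — 3 electron domains, sp2.
C8 carries 2 σ bonds, plus two π bonds, giving a steric number of 2, so it is sp.
C9 (2 σ bonds, plus two π bonds) has steric number 2: sp.

C1 sp3, C2 sp3, C3 sp3, C4 sp2, C5 sp2, C6 sp2, C7 sp2, C8 sp, C9 sp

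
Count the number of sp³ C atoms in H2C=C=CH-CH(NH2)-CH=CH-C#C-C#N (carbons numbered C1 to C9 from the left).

1

C1: sp2
C2: sp
C3: sp2
C4: sp3 ✓
C5: sp2
C6: sp2
C7: sp
C8: sp
C9: sp
C4 → 1 sp3 carbon.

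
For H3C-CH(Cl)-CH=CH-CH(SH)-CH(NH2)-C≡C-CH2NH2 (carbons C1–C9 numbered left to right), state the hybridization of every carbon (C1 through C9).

C1 sp3, C2 sp3, C3 sp2, C4 sp2, C5 sp3, C6 sp3, C7 sp, C8 sp, C9 sp3

C1 has 4 σ bonds: steric number 4 → sp3.
C2: 4 σ bonds — 4 electron domains, sp3.
C3 — 3 σ bonds, plus one π bond. Steric number 3, so sp2.
C4: 3 σ bonds, plus one π bond; 3 regions of electron density → sp2.
C5: 4 σ bonds — 4 electron domains, sp3.
C6 (4 σ bonds) has steric number 4: sp3.
C7: 2 σ bonds, plus two π bonds; 2 regions of electron density → sp.
C8 — 2 σ bonds, plus two π bonds. Steric number 2, so sp.
C9 has 4 σ bonds: steric number 4 → sp3.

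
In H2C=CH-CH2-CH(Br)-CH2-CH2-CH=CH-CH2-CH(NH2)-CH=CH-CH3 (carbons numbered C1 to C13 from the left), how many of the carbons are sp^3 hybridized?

C1: sp2
C2: sp2
C3: sp3 ✓
C4: sp3 ✓
C5: sp3 ✓
C6: sp3 ✓
C7: sp2
C8: sp2
C9: sp3 ✓
C10: sp3 ✓
C11: sp2
C12: sp2
C13: sp3 ✓
C3, C4, C5, C6, C9, C10, C13 → 7 sp3 carbons.

7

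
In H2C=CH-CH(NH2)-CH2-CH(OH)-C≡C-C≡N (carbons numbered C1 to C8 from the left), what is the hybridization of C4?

sp^3

C4 (4 σ bonds) has steric number 4: sp3.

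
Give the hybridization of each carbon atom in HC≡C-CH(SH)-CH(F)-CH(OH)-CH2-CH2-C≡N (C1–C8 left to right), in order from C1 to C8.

C1 sp, C2 sp, C3 sp3, C4 sp3, C5 sp3, C6 sp3, C7 sp3, C8 sp

C1 carries 2 σ bonds, plus two π bonds, giving a steric number of 2, so it is sp.
C2 is sp: 2 σ bonds, plus two π bonds, 2 electron-density regions.
C3 is sp3: 4 σ bonds, 4 electron-density regions.
C4 has 4 σ bonds: steric number 4 → sp3.
C5: 4 σ bonds — 4 electron domains, sp3.
C6 — 4 σ bonds. Steric number 4, so sp3.
C7: 4 σ bonds; 4 regions of electron density → sp3.
C8 carries 2 σ bonds, plus two π bonds, giving a steric number of 2, so it is sp.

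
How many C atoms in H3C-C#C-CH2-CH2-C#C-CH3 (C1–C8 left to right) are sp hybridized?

4

C1: sp3
C2: sp ✓
C3: sp ✓
C4: sp3
C5: sp3
C6: sp ✓
C7: sp ✓
C8: sp3
C2, C3, C6, C7 → 4 sp carbons.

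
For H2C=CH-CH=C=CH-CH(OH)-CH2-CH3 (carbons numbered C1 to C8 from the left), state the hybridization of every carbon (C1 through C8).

C1 sp2, C2 sp2, C3 sp2, C4 sp, C5 sp2, C6 sp3, C7 sp3, C8 sp3

C1 is sp2: 3 σ bonds, plus one π bond, 3 electron-density regions.
C2 — 3 σ bonds, plus one π bond. Steric number 3, so sp2.
C3: 3 σ bonds, plus one π bond — 3 electron domains, sp2.
C4: 2 σ bonds, plus two π bonds — 2 electron domains, sp.
C5 (3 σ bonds, plus one π bond) has steric number 3: sp2.
C6 carries 4 σ bonds, giving a steric number of 4, so it is sp3.
C7 has 4 σ bonds: steric number 4 → sp3.
C8 carries 4 σ bonds, giving a steric number of 4, so it is sp3.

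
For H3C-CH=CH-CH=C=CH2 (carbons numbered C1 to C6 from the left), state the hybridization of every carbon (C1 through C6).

C1 sp3, C2 sp2, C3 sp2, C4 sp2, C5 sp, C6 sp2

C1: 4 σ bonds; 4 regions of electron density → sp3.
C2 — 3 σ bonds, plus one π bond. Steric number 3, so sp2.
C3: 3 σ bonds, plus one π bond; 3 regions of electron density → sp2.
C4 (3 σ bonds, plus one π bond) has steric number 3: sp2.
C5 (2 σ bonds, plus two π bonds) has steric number 2: sp.
C6: 3 σ bonds, plus one π bond; 3 regions of electron density → sp2.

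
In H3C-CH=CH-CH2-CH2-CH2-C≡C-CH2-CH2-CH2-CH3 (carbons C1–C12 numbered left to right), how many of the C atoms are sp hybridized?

C1: sp3
C2: sp2
C3: sp2
C4: sp3
C5: sp3
C6: sp3
C7: sp ✓
C8: sp ✓
C9: sp3
C10: sp3
C11: sp3
C12: sp3
C7, C8 → 2 sp carbons.

2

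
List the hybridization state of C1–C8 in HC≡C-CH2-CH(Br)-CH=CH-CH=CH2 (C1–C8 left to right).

C1 has 2 σ bonds, plus two π bonds: steric number 2 → sp.
C2: 2 σ bonds, plus two π bonds — 2 electron domains, sp.
C3: 4 σ bonds — 4 electron domains, sp3.
C4 is sp3: 4 σ bonds, 4 electron-density regions.
C5 is sp2: 3 σ bonds, plus one π bond, 3 electron-density regions.
C6: 3 σ bonds, plus one π bond — 3 electron domains, sp2.
C7 carries 3 σ bonds, plus one π bond, giving a steric number of 3, so it is sp2.
C8 carries 3 σ bonds, plus one π bond, giving a steric number of 3, so it is sp2.

C1 sp, C2 sp, C3 sp3, C4 sp3, C5 sp2, C6 sp2, C7 sp2, C8 sp2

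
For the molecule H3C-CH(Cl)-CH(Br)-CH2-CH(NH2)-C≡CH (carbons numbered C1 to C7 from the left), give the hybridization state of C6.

C6 (2 σ bonds, plus two π bonds) has steric number 2: sp.

sp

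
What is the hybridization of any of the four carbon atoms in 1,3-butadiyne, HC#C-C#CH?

sp

Every carbon is part of a C≡C triple bond: two σ regions → sp.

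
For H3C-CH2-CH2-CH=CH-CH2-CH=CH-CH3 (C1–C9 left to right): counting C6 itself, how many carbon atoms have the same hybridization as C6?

C6 is sp3 (only σ bonds).
C1: sp3 ✓
C2: sp3 ✓
C3: sp3 ✓
C4: sp2
C5: sp2
C6: sp3 ✓
C7: sp2
C8: sp2
C9: sp3 ✓
5 carbons are sp3.

5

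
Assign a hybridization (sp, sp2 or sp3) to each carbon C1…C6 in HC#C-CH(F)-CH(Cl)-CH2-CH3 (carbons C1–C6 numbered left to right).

C1 carries 2 σ bonds, plus two π bonds, giving a steric number of 2, so it is sp.
C2 — 2 σ bonds, plus two π bonds. Steric number 2, so sp.
C3: 4 σ bonds — 4 electron domains, sp3.
C4 has 4 σ bonds: steric number 4 → sp3.
C5 has 4 σ bonds: steric number 4 → sp3.
C6 carries 4 σ bonds, giving a steric number of 4, so it is sp3.

C1 sp, C2 sp, C3 sp3, C4 sp3, C5 sp3, C6 sp3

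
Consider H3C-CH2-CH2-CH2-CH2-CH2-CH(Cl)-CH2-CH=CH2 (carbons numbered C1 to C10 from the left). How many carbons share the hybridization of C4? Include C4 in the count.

C4 is sp3 (only σ bonds).
C1: sp3 ✓
C2: sp3 ✓
C3: sp3 ✓
C4: sp3 ✓
C5: sp3 ✓
C6: sp3 ✓
C7: sp3 ✓
C8: sp3 ✓
C9: sp2
C10: sp2
8 carbons are sp3.

8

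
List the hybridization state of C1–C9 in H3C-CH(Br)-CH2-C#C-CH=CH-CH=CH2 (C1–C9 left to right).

C1 has 4 σ bonds: steric number 4 → sp3.
C2: 4 σ bonds — 4 electron domains, sp3.
C3 (4 σ bonds) has steric number 4: sp3.
C4 carries 2 σ bonds, plus two π bonds, giving a steric number of 2, so it is sp.
C5 is sp: 2 σ bonds, plus two π bonds, 2 electron-density regions.
C6 is sp2: 3 σ bonds, plus one π bond, 3 electron-density regions.
C7 has 3 σ bonds, plus one π bond: steric number 3 → sp2.
C8: 3 σ bonds, plus one π bond — 3 electron domains, sp2.
C9 — 3 σ bonds, plus one π bond. Steric number 3, so sp2.

C1 sp3, C2 sp3, C3 sp3, C4 sp, C5 sp, C6 sp2, C7 sp2, C8 sp2, C9 sp2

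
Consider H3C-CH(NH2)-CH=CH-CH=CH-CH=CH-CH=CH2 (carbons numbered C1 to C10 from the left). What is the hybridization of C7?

C7 is sp2: 3 σ bonds, plus one π bond, 3 electron-density regions.

sp2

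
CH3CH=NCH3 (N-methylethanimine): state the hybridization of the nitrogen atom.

Two σ bonds + one lone pair = steric number 3 → sp2.

sp^2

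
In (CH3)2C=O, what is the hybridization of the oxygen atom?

sp²

One σ bond + two lone pairs = steric number 3 → sp2.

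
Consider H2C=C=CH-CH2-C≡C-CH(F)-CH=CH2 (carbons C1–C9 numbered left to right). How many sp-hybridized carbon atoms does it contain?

3

C1: sp2
C2: sp ✓
C3: sp2
C4: sp3
C5: sp ✓
C6: sp ✓
C7: sp3
C8: sp2
C9: sp2
C2, C5, C6 → 3 sp carbons.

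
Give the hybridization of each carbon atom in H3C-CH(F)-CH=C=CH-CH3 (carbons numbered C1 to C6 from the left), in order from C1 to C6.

C1 sp3, C2 sp3, C3 sp2, C4 sp, C5 sp2, C6 sp3

C1 has 4 σ bonds: steric number 4 → sp3.
C2: 4 σ bonds — 4 electron domains, sp3.
C3 (3 σ bonds, plus one π bond) has steric number 3: sp2.
C4 is sp: 2 σ bonds, plus two π bonds, 2 electron-density regions.
C5 is sp2: 3 σ bonds, plus one π bond, 3 electron-density regions.
C6: 4 σ bonds; 4 regions of electron density → sp3.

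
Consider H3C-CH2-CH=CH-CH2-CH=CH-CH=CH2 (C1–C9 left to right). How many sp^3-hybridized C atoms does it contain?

C1: sp3 ✓
C2: sp3 ✓
C3: sp2
C4: sp2
C5: sp3 ✓
C6: sp2
C7: sp2
C8: sp2
C9: sp2
C1, C2, C5 → 3 sp3 carbons.

3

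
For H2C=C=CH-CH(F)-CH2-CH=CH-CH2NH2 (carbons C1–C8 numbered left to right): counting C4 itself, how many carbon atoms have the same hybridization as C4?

3

C4 is sp3 (only σ bonds).
C1: sp2
C2: sp
C3: sp2
C4: sp3 ✓
C5: sp3 ✓
C6: sp2
C7: sp2
C8: sp3 ✓
3 carbons are sp3.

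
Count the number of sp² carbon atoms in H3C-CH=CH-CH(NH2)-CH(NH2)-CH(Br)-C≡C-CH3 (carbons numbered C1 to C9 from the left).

C1: sp3
C2: sp2 ✓
C3: sp2 ✓
C4: sp3
C5: sp3
C6: sp3
C7: sp
C8: sp
C9: sp3
C2, C3 → 2 sp2 carbons.

2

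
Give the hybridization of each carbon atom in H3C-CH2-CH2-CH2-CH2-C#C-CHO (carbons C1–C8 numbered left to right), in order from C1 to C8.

C1 sp3, C2 sp3, C3 sp3, C4 sp3, C5 sp3, C6 sp, C7 sp, C8 sp2

C1 is sp3: 4 σ bonds, 4 electron-density regions.
C2: 4 σ bonds; 4 regions of electron density → sp3.
C3: 4 σ bonds; 4 regions of electron density → sp3.
C4 carries 4 σ bonds, giving a steric number of 4, so it is sp3.
C5: 4 σ bonds; 4 regions of electron density → sp3.
C6 — 2 σ bonds, plus two π bonds. Steric number 2, so sp.
C7: 2 σ bonds, plus two π bonds; 2 regions of electron density → sp.
C8 — 3 σ bonds, plus one π bond. Steric number 3, so sp2.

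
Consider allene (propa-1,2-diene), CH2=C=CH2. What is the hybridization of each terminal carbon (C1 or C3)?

sp^2

Each terminal carbon (C1 or C3): 3 σ bonds, plus one π bond; 3 regions of electron density → sp2.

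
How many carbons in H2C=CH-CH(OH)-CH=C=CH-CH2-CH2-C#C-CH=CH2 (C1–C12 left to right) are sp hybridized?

C1: sp2
C2: sp2
C3: sp3
C4: sp2
C5: sp ✓
C6: sp2
C7: sp3
C8: sp3
C9: sp ✓
C10: sp ✓
C11: sp2
C12: sp2
C5, C9, C10 → 3 sp carbons.

3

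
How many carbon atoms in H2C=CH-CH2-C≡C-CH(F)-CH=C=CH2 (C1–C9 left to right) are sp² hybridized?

C1: sp2 ✓
C2: sp2 ✓
C3: sp3
C4: sp
C5: sp
C6: sp3
C7: sp2 ✓
C8: sp
C9: sp2 ✓
C1, C2, C7, C9 → 4 sp2 carbons.

4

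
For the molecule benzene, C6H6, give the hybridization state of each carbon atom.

Every ring carbon has three σ bonds and contributes one p electron to the aromatic π system.

sp2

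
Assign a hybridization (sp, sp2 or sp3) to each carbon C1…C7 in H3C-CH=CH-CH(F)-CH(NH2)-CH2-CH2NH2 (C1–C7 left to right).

C1 sp3, C2 sp2, C3 sp2, C4 sp3, C5 sp3, C6 sp3, C7 sp3

C1 has 4 σ bonds: steric number 4 → sp3.
C2 is sp2: 3 σ bonds, plus one π bond, 3 electron-density regions.
C3 (3 σ bonds, plus one π bond) has steric number 3: sp2.
C4 is sp3: 4 σ bonds, 4 electron-density regions.
C5 carries 4 σ bonds, giving a steric number of 4, so it is sp3.
C6 (4 σ bonds) has steric number 4: sp3.
C7 is sp3: 4 σ bonds, 4 electron-density regions.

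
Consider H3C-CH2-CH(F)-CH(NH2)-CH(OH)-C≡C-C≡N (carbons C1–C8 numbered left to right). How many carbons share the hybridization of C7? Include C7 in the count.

3

C7 is sp (two π bonds).
C1: sp3
C2: sp3
C3: sp3
C4: sp3
C5: sp3
C6: sp ✓
C7: sp ✓
C8: sp ✓
3 carbons are sp.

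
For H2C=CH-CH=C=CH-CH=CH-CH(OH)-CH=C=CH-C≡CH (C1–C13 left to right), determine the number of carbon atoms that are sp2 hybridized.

C1: sp2 ✓
C2: sp2 ✓
C3: sp2 ✓
C4: sp
C5: sp2 ✓
C6: sp2 ✓
C7: sp2 ✓
C8: sp3
C9: sp2 ✓
C10: sp
C11: sp2 ✓
C12: sp
C13: sp
C1, C2, C3, C5, C6, C7, C9, C11 → 8 sp2 carbons.

8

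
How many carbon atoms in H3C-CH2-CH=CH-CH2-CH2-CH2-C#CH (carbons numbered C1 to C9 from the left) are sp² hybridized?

2

C1: sp3
C2: sp3
C3: sp2 ✓
C4: sp2 ✓
C5: sp3
C6: sp3
C7: sp3
C8: sp
C9: sp
C3, C4 → 2 sp2 carbons.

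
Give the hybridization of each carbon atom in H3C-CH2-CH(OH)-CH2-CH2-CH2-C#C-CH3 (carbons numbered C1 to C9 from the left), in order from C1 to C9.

C1 sp3, C2 sp3, C3 sp3, C4 sp3, C5 sp3, C6 sp3, C7 sp, C8 sp, C9 sp3

C1 — 4 σ bonds. Steric number 4, so sp3.
C2: 4 σ bonds — 4 electron domains, sp3.
C3 is sp3: 4 σ bonds, 4 electron-density regions.
C4 is sp3: 4 σ bonds, 4 electron-density regions.
C5 — 4 σ bonds. Steric number 4, so sp3.
C6: 4 σ bonds — 4 electron domains, sp3.
C7: 2 σ bonds, plus two π bonds; 2 regions of electron density → sp.
C8 has 2 σ bonds, plus two π bonds: steric number 2 → sp.
C9: 4 σ bonds — 4 electron domains, sp3.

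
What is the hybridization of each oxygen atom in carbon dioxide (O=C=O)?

One σ bond + two lone pairs = steric number 3 → sp2.

sp²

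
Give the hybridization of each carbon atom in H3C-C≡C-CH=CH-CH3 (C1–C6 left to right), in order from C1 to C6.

C1 sp3, C2 sp, C3 sp, C4 sp2, C5 sp2, C6 sp3

C1 — 4 σ bonds. Steric number 4, so sp3.
C2 carries 2 σ bonds, plus two π bonds, giving a steric number of 2, so it is sp.
C3: 2 σ bonds, plus two π bonds — 2 electron domains, sp.
C4 — 3 σ bonds, plus one π bond. Steric number 3, so sp2.
C5: 3 σ bonds, plus one π bond — 3 electron domains, sp2.
C6 (4 σ bonds) has steric number 4: sp3.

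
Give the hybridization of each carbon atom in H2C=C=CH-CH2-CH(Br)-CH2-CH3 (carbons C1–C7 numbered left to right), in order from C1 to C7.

C1 has 3 σ bonds, plus one π bond: steric number 3 → sp2.
C2: 2 σ bonds, plus two π bonds — 2 electron domains, sp.
C3 is sp2: 3 σ bonds, plus one π bond, 3 electron-density regions.
C4 is sp3: 4 σ bonds, 4 electron-density regions.
C5 is sp3: 4 σ bonds, 4 electron-density regions.
C6: 4 σ bonds; 4 regions of electron density → sp3.
C7: 4 σ bonds; 4 regions of electron density → sp3.

C1 sp2, C2 sp, C3 sp2, C4 sp3, C5 sp3, C6 sp3, C7 sp3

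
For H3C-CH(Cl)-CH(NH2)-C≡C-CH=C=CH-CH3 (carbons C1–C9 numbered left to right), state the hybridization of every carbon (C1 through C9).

C1 carries 4 σ bonds, giving a steric number of 4, so it is sp3.
C2 has 4 σ bonds: steric number 4 → sp3.
C3: 4 σ bonds; 4 regions of electron density → sp3.
C4 has 2 σ bonds, plus two π bonds: steric number 2 → sp.
C5: 2 σ bonds, plus two π bonds; 2 regions of electron density → sp.
C6: 3 σ bonds, plus one π bond; 3 regions of electron density → sp2.
C7: 2 σ bonds, plus two π bonds — 2 electron domains, sp.
C8 carries 3 σ bonds, plus one π bond, giving a steric number of 3, so it is sp2.
C9: 4 σ bonds; 4 regions of electron density → sp3.

C1 sp3, C2 sp3, C3 sp3, C4 sp, C5 sp, C6 sp2, C7 sp, C8 sp2, C9 sp3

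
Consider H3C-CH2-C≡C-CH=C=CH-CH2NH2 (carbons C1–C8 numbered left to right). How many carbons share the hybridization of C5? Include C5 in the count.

C5 is sp2 (one π bond).
C1: sp3
C2: sp3
C3: sp
C4: sp
C5: sp2 ✓
C6: sp
C7: sp2 ✓
C8: sp3
2 carbons are sp2.

2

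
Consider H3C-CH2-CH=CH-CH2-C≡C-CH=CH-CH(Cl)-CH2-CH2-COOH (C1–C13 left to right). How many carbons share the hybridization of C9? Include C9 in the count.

5

C9 is sp2 (one π bond).
C1: sp3
C2: sp3
C3: sp2 ✓
C4: sp2 ✓
C5: sp3
C6: sp
C7: sp
C8: sp2 ✓
C9: sp2 ✓
C10: sp3
C11: sp3
C12: sp3
C13: sp2 ✓
5 carbons are sp2.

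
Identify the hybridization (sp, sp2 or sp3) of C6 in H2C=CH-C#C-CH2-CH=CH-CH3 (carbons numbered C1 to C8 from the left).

sp^2

C6 (3 σ bonds, plus one π bond) has steric number 3: sp2.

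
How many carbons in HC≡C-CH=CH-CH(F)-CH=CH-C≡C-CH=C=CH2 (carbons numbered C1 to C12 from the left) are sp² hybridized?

6

C1: sp
C2: sp
C3: sp2 ✓
C4: sp2 ✓
C5: sp3
C6: sp2 ✓
C7: sp2 ✓
C8: sp
C9: sp
C10: sp2 ✓
C11: sp
C12: sp2 ✓
C3, C4, C6, C7, C10, C12 → 6 sp2 carbons.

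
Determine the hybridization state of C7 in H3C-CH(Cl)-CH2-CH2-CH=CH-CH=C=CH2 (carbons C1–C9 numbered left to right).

sp²

C7 carries 3 σ bonds, plus one π bond, giving a steric number of 3, so it is sp2.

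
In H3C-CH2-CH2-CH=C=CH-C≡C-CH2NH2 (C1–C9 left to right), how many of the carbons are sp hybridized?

C1: sp3
C2: sp3
C3: sp3
C4: sp2
C5: sp ✓
C6: sp2
C7: sp ✓
C8: sp ✓
C9: sp3
C5, C7, C8 → 3 sp carbons.

3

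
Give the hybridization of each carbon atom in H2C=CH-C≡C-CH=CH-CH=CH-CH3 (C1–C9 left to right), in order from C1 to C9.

C1: 3 σ bonds, plus one π bond — 3 electron domains, sp2.
C2 (3 σ bonds, plus one π bond) has steric number 3: sp2.
C3 (2 σ bonds, plus two π bonds) has steric number 2: sp.
C4 carries 2 σ bonds, plus two π bonds, giving a steric number of 2, so it is sp.
C5 is sp2: 3 σ bonds, plus one π bond, 3 electron-density regions.
C6 has 3 σ bonds, plus one π bond: steric number 3 → sp2.
C7 — 3 σ bonds, plus one π bond. Steric number 3, so sp2.
C8 carries 3 σ bonds, plus one π bond, giving a steric number of 3, so it is sp2.
C9 carries 4 σ bonds, giving a steric number of 4, so it is sp3.

C1 sp2, C2 sp2, C3 sp, C4 sp, C5 sp2, C6 sp2, C7 sp2, C8 sp2, C9 sp3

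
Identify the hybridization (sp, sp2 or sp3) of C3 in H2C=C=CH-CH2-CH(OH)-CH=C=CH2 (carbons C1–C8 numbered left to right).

sp²

C3 (3 σ bonds, plus one π bond) has steric number 3: sp2.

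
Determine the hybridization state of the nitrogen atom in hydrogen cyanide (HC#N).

sp

The nitrogen atom has 1 σ bond and 1 lone pair, plus two π bonds: steric number 2 → sp.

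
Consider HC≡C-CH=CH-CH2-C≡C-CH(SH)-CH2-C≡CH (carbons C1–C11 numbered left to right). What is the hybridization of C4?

C4 has 3 σ bonds, plus one π bond: steric number 3 → sp2.

sp2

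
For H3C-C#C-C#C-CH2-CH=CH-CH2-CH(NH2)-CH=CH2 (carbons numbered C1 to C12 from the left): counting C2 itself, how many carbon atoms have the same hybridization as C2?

4

C2 is sp (two π bonds).
C1: sp3
C2: sp ✓
C3: sp ✓
C4: sp ✓
C5: sp ✓
C6: sp3
C7: sp2
C8: sp2
C9: sp3
C10: sp3
C11: sp2
C12: sp2
4 carbons are sp.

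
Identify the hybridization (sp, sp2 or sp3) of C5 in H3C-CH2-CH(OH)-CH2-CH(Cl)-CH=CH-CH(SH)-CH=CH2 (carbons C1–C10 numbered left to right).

sp^3

C5 (4 σ bonds) has steric number 4: sp3.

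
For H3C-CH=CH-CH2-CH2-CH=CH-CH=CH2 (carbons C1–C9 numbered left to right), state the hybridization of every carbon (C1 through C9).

C1 (4 σ bonds) has steric number 4: sp3.
C2 (3 σ bonds, plus one π bond) has steric number 3: sp2.
C3 (3 σ bonds, plus one π bond) has steric number 3: sp2.
C4 is sp3: 4 σ bonds, 4 electron-density regions.
C5: 4 σ bonds — 4 electron domains, sp3.
C6 (3 σ bonds, plus one π bond) has steric number 3: sp2.
C7: 3 σ bonds, plus one π bond; 3 regions of electron density → sp2.
C8 carries 3 σ bonds, plus one π bond, giving a steric number of 3, so it is sp2.
C9 carries 3 σ bonds, plus one π bond, giving a steric number of 3, so it is sp2.

C1 sp3, C2 sp2, C3 sp2, C4 sp3, C5 sp3, C6 sp2, C7 sp2, C8 sp2, C9 sp2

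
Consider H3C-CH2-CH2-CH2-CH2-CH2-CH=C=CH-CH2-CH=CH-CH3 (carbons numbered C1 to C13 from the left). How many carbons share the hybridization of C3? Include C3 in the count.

8

C3 is sp3 (only σ bonds).
C1: sp3 ✓
C2: sp3 ✓
C3: sp3 ✓
C4: sp3 ✓
C5: sp3 ✓
C6: sp3 ✓
C7: sp2
C8: sp
C9: sp2
C10: sp3 ✓
C11: sp2
C12: sp2
C13: sp3 ✓
8 carbons are sp3.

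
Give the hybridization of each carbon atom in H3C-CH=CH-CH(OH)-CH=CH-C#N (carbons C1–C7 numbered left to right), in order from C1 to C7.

C1 sp3, C2 sp2, C3 sp2, C4 sp3, C5 sp2, C6 sp2, C7 sp

C1: 4 σ bonds — 4 electron domains, sp3.
C2: 3 σ bonds, plus one π bond — 3 electron domains, sp2.
C3: 3 σ bonds, plus one π bond; 3 regions of electron density → sp2.
C4: 4 σ bonds — 4 electron domains, sp3.
C5 is sp2: 3 σ bonds, plus one π bond, 3 electron-density regions.
C6: 3 σ bonds, plus one π bond; 3 regions of electron density → sp2.
C7 is sp: 2 σ bonds, plus two π bonds, 2 electron-density regions.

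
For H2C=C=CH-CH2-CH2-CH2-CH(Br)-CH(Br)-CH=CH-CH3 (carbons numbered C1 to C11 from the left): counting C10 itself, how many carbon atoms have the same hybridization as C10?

C10 is sp2 (one π bond).
C1: sp2 ✓
C2: sp
C3: sp2 ✓
C4: sp3
C5: sp3
C6: sp3
C7: sp3
C8: sp3
C9: sp2 ✓
C10: sp2 ✓
C11: sp3
4 carbons are sp2.

4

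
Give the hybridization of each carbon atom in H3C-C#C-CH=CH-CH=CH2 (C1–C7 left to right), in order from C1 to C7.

C1 sp3, C2 sp, C3 sp, C4 sp2, C5 sp2, C6 sp2, C7 sp2

C1 — 4 σ bonds. Steric number 4, so sp3.
C2 is sp: 2 σ bonds, plus two π bonds, 2 electron-density regions.
C3 (2 σ bonds, plus two π bonds) has steric number 2: sp.
C4 (3 σ bonds, plus one π bond) has steric number 3: sp2.
C5 — 3 σ bonds, plus one π bond. Steric number 3, so sp2.
C6 — 3 σ bonds, plus one π bond. Steric number 3, so sp2.
C7 is sp2: 3 σ bonds, plus one π bond, 3 electron-density regions.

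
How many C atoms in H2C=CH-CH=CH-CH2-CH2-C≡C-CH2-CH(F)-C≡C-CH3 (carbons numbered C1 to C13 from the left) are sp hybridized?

4

C1: sp2
C2: sp2
C3: sp2
C4: sp2
C5: sp3
C6: sp3
C7: sp ✓
C8: sp ✓
C9: sp3
C10: sp3
C11: sp ✓
C12: sp ✓
C13: sp3
C7, C8, C11, C12 → 4 sp carbons.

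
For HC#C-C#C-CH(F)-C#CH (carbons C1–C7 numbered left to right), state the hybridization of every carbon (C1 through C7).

C1 sp, C2 sp, C3 sp, C4 sp, C5 sp3, C6 sp, C7 sp

C1 has 2 σ bonds, plus two π bonds: steric number 2 → sp.
C2 has 2 σ bonds, plus two π bonds: steric number 2 → sp.
C3 has 2 σ bonds, plus two π bonds: steric number 2 → sp.
C4 carries 2 σ bonds, plus two π bonds, giving a steric number of 2, so it is sp.
C5: 4 σ bonds — 4 electron domains, sp3.
C6: 2 σ bonds, plus two π bonds; 2 regions of electron density → sp.
C7 has 2 σ bonds, plus two π bonds: steric number 2 → sp.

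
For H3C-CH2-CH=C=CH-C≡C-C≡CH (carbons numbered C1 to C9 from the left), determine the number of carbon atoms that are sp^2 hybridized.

2

C1: sp3
C2: sp3
C3: sp2 ✓
C4: sp
C5: sp2 ✓
C6: sp
C7: sp
C8: sp
C9: sp
C3, C5 → 2 sp2 carbons.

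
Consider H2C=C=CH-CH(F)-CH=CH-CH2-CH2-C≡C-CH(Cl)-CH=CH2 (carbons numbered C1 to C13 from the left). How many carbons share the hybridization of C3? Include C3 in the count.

6

C3 is sp2 (one π bond).
C1: sp2 ✓
C2: sp
C3: sp2 ✓
C4: sp3
C5: sp2 ✓
C6: sp2 ✓
C7: sp3
C8: sp3
C9: sp
C10: sp
C11: sp3
C12: sp2 ✓
C13: sp2 ✓
6 carbons are sp2.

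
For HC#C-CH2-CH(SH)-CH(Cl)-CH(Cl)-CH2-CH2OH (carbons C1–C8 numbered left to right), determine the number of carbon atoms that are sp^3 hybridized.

C1: sp
C2: sp
C3: sp3 ✓
C4: sp3 ✓
C5: sp3 ✓
C6: sp3 ✓
C7: sp3 ✓
C8: sp3 ✓
C3, C4, C5, C6, C7, C8 → 6 sp3 carbons.

6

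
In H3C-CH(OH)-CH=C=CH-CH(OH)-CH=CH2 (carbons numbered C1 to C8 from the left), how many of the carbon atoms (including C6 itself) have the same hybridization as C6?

C6 is sp3 (only σ bonds).
C1: sp3 ✓
C2: sp3 ✓
C3: sp2
C4: sp
C5: sp2
C6: sp3 ✓
C7: sp2
C8: sp2
3 carbons are sp3.

3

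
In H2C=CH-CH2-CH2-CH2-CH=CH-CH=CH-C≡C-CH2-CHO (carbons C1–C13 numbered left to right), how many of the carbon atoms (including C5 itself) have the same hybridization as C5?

C5 is sp3 (only σ bonds).
C1: sp2
C2: sp2
C3: sp3 ✓
C4: sp3 ✓
C5: sp3 ✓
C6: sp2
C7: sp2
C8: sp2
C9: sp2
C10: sp
C11: sp
C12: sp3 ✓
C13: sp2
4 carbons are sp3.

4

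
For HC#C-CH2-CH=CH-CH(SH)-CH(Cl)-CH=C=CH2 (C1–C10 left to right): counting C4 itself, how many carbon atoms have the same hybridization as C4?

C4 is sp2 (one π bond).
C1: sp
C2: sp
C3: sp3
C4: sp2 ✓
C5: sp2 ✓
C6: sp3
C7: sp3
C8: sp2 ✓
C9: sp
C10: sp2 ✓
4 carbons are sp2.

4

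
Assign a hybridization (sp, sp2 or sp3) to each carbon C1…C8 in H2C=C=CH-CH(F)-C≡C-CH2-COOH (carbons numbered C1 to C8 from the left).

C1 sp2, C2 sp, C3 sp2, C4 sp3, C5 sp, C6 sp, C7 sp3, C8 sp2

C1: 3 σ bonds, plus one π bond — 3 electron domains, sp2.
C2 — 2 σ bonds, plus two π bonds. Steric number 2, so sp.
C3: 3 σ bonds, plus one π bond — 3 electron domains, sp2.
C4 has 4 σ bonds: steric number 4 → sp3.
C5: 2 σ bonds, plus two π bonds; 2 regions of electron density → sp.
C6: 2 σ bonds, plus two π bonds — 2 electron domains, sp.
C7 — 4 σ bonds. Steric number 4, so sp3.
C8 — 3 σ bonds, plus one π bond. Steric number 3, so sp2.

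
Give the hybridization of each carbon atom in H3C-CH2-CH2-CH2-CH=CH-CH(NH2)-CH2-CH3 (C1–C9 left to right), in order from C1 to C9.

C1 (4 σ bonds) has steric number 4: sp3.
C2 is sp3: 4 σ bonds, 4 electron-density regions.
C3: 4 σ bonds; 4 regions of electron density → sp3.
C4 is sp3: 4 σ bonds, 4 electron-density regions.
C5: 3 σ bonds, plus one π bond — 3 electron domains, sp2.
C6 is sp2: 3 σ bonds, plus one π bond, 3 electron-density regions.
C7: 4 σ bonds; 4 regions of electron density → sp3.
C8 — 4 σ bonds. Steric number 4, so sp3.
C9 carries 4 σ bonds, giving a steric number of 4, so it is sp3.

C1 sp3, C2 sp3, C3 sp3, C4 sp3, C5 sp2, C6 sp2, C7 sp3, C8 sp3, C9 sp3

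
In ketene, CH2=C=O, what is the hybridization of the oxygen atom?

sp^2

The oxygen atom has 1 σ bond and 2 lone pairs, plus one π bond: steric number 3 → sp2.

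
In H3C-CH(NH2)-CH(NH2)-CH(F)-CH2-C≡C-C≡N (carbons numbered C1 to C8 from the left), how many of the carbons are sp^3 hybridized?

5

C1: sp3 ✓
C2: sp3 ✓
C3: sp3 ✓
C4: sp3 ✓
C5: sp3 ✓
C6: sp
C7: sp
C8: sp
C1, C2, C3, C4, C5 → 5 sp3 carbons.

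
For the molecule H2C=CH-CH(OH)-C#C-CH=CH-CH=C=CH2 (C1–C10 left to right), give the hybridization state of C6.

sp²

C6 has 3 σ bonds, plus one π bond: steric number 3 → sp2.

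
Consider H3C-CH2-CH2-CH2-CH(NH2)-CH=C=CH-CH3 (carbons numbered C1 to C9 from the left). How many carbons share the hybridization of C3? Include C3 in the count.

6

C3 is sp3 (only σ bonds).
C1: sp3 ✓
C2: sp3 ✓
C3: sp3 ✓
C4: sp3 ✓
C5: sp3 ✓
C6: sp2
C7: sp
C8: sp2
C9: sp3 ✓
6 carbons are sp3.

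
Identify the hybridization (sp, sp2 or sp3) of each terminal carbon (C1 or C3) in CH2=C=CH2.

Each terminal carbon (C1 or C3) carries 3 σ bonds, plus one π bond, giving a steric number of 3, so it is sp2.

sp2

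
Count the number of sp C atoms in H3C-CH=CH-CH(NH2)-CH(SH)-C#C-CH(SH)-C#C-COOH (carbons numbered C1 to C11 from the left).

C1: sp3
C2: sp2
C3: sp2
C4: sp3
C5: sp3
C6: sp ✓
C7: sp ✓
C8: sp3
C9: sp ✓
C10: sp ✓
C11: sp2
C6, C7, C9, C10 → 4 sp carbons.

4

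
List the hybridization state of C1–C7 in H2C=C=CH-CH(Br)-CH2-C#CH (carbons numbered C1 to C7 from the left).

C1 sp2, C2 sp, C3 sp2, C4 sp3, C5 sp3, C6 sp, C7 sp

C1 — 3 σ bonds, plus one π bond. Steric number 3, so sp2.
C2 (2 σ bonds, plus two π bonds) has steric number 2: sp.
C3 has 3 σ bonds, plus one π bond: steric number 3 → sp2.
C4 — 4 σ bonds. Steric number 4, so sp3.
C5: 4 σ bonds; 4 regions of electron density → sp3.
C6 — 2 σ bonds, plus two π bonds. Steric number 2, so sp.
C7: 2 σ bonds, plus two π bonds — 2 electron domains, sp.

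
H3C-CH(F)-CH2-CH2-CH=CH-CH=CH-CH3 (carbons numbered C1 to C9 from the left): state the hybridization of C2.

sp3

C2 has 4 σ bonds: steric number 4 → sp3.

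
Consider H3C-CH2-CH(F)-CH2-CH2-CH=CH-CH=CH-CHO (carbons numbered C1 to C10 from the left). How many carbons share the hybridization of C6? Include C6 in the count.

5

C6 is sp2 (one π bond).
C1: sp3
C2: sp3
C3: sp3
C4: sp3
C5: sp3
C6: sp2 ✓
C7: sp2 ✓
C8: sp2 ✓
C9: sp2 ✓
C10: sp2 ✓
5 carbons are sp2.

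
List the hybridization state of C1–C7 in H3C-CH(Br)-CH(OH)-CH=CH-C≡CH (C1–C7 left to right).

C1 carries 4 σ bonds, giving a steric number of 4, so it is sp3.
C2 has 4 σ bonds: steric number 4 → sp3.
C3 carries 4 σ bonds, giving a steric number of 4, so it is sp3.
C4: 3 σ bonds, plus one π bond; 3 regions of electron density → sp2.
C5 is sp2: 3 σ bonds, plus one π bond, 3 electron-density regions.
C6 — 2 σ bonds, plus two π bonds. Steric number 2, so sp.
C7 has 2 σ bonds, plus two π bonds: steric number 2 → sp.

C1 sp3, C2 sp3, C3 sp3, C4 sp2, C5 sp2, C6 sp, C7 sp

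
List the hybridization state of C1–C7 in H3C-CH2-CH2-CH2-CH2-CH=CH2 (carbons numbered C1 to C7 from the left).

C1 (4 σ bonds) has steric number 4: sp3.
C2 is sp3: 4 σ bonds, 4 electron-density regions.
C3: 4 σ bonds — 4 electron domains, sp3.
C4 (4 σ bonds) has steric number 4: sp3.
C5: 4 σ bonds — 4 electron domains, sp3.
C6 (3 σ bonds, plus one π bond) has steric number 3: sp2.
C7: 3 σ bonds, plus one π bond — 3 electron domains, sp2.

C1 sp3, C2 sp3, C3 sp3, C4 sp3, C5 sp3, C6 sp2, C7 sp2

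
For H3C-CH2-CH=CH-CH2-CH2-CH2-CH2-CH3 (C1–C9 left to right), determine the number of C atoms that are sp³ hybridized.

C1: sp3 ✓
C2: sp3 ✓
C3: sp2
C4: sp2
C5: sp3 ✓
C6: sp3 ✓
C7: sp3 ✓
C8: sp3 ✓
C9: sp3 ✓
C1, C2, C5, C6, C7, C8, C9 → 7 sp3 carbons.

7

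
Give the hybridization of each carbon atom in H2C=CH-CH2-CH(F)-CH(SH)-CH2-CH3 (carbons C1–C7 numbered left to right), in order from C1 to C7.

C1 (3 σ bonds, plus one π bond) has steric number 3: sp2.
C2: 3 σ bonds, plus one π bond — 3 electron domains, sp2.
C3 is sp3: 4 σ bonds, 4 electron-density regions.
C4 (4 σ bonds) has steric number 4: sp3.
C5 carries 4 σ bonds, giving a steric number of 4, so it is sp3.
C6 carries 4 σ bonds, giving a steric number of 4, so it is sp3.
C7 is sp3: 4 σ bonds, 4 electron-density regions.

C1 sp2, C2 sp2, C3 sp3, C4 sp3, C5 sp3, C6 sp3, C7 sp3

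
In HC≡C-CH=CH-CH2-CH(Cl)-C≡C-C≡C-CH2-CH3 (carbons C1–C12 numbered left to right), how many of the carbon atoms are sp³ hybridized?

4

C1: sp
C2: sp
C3: sp2
C4: sp2
C5: sp3 ✓
C6: sp3 ✓
C7: sp
C8: sp
C9: sp
C10: sp
C11: sp3 ✓
C12: sp3 ✓
C5, C6, C11, C12 → 4 sp3 carbons.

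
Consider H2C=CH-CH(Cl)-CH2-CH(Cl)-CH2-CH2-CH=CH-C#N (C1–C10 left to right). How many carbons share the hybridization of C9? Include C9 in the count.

4

C9 is sp2 (one π bond).
C1: sp2 ✓
C2: sp2 ✓
C3: sp3
C4: sp3
C5: sp3
C6: sp3
C7: sp3
C8: sp2 ✓
C9: sp2 ✓
C10: sp
4 carbons are sp2.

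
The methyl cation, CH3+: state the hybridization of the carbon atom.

Three σ bonds to H, empty p orbital → sp2, trigonal planar.

sp²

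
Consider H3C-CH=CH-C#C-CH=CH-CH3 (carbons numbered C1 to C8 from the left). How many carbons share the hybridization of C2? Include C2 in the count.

4

C2 is sp2 (one π bond).
C1: sp3
C2: sp2 ✓
C3: sp2 ✓
C4: sp
C5: sp
C6: sp2 ✓
C7: sp2 ✓
C8: sp3
4 carbons are sp2.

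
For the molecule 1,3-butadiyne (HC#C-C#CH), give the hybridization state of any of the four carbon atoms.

sp

Every carbon is part of a C≡C triple bond: two σ regions → sp.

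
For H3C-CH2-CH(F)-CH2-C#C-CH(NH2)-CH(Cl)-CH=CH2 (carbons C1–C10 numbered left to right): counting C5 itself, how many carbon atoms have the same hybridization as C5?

2

C5 is sp (two π bonds).
C1: sp3
C2: sp3
C3: sp3
C4: sp3
C5: sp ✓
C6: sp ✓
C7: sp3
C8: sp3
C9: sp2
C10: sp2
2 carbons are sp.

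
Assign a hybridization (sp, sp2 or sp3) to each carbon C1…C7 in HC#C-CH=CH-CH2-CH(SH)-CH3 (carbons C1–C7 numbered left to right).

C1 sp, C2 sp, C3 sp2, C4 sp2, C5 sp3, C6 sp3, C7 sp3

C1 has 2 σ bonds, plus two π bonds: steric number 2 → sp.
C2 carries 2 σ bonds, plus two π bonds, giving a steric number of 2, so it is sp.
C3: 3 σ bonds, plus one π bond — 3 electron domains, sp2.
C4 — 3 σ bonds, plus one π bond. Steric number 3, so sp2.
C5 is sp3: 4 σ bonds, 4 electron-density regions.
C6 (4 σ bonds) has steric number 4: sp3.
C7: 4 σ bonds — 4 electron domains, sp3.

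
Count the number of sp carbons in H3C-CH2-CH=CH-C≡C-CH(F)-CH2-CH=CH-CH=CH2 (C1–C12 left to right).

C1: sp3
C2: sp3
C3: sp2
C4: sp2
C5: sp ✓
C6: sp ✓
C7: sp3
C8: sp3
C9: sp2
C10: sp2
C11: sp2
C12: sp2
C5, C6 → 2 sp carbons.

2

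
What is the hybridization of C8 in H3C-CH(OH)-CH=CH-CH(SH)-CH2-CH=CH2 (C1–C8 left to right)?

sp²

C8 is sp2: 3 σ bonds, plus one π bond, 3 electron-density regions.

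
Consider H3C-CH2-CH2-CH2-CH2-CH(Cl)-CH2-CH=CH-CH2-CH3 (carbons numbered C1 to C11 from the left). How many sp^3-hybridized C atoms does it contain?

C1: sp3 ✓
C2: sp3 ✓
C3: sp3 ✓
C4: sp3 ✓
C5: sp3 ✓
C6: sp3 ✓
C7: sp3 ✓
C8: sp2
C9: sp2
C10: sp3 ✓
C11: sp3 ✓
C1, C2, C3, C4, C5, C6, C7, C10, C11 → 9 sp3 carbons.

9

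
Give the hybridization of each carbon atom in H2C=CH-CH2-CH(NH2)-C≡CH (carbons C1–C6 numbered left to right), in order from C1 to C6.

C1 sp2, C2 sp2, C3 sp3, C4 sp3, C5 sp, C6 sp

C1 has 3 σ bonds, plus one π bond: steric number 3 → sp2.
C2 (3 σ bonds, plus one π bond) has steric number 3: sp2.
C3 is sp3: 4 σ bonds, 4 electron-density regions.
C4 has 4 σ bonds: steric number 4 → sp3.
C5 — 2 σ bonds, plus two π bonds. Steric number 2, so sp.
C6 is sp: 2 σ bonds, plus two π bonds, 2 electron-density regions.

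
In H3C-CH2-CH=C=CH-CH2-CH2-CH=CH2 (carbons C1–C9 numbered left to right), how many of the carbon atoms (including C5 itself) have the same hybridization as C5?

4

C5 is sp2 (one π bond).
C1: sp3
C2: sp3
C3: sp2 ✓
C4: sp
C5: sp2 ✓
C6: sp3
C7: sp3
C8: sp2 ✓
C9: sp2 ✓
4 carbons are sp2.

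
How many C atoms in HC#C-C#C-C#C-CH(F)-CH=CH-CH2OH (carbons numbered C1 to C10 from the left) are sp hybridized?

6

C1: sp ✓
C2: sp ✓
C3: sp ✓
C4: sp ✓
C5: sp ✓
C6: sp ✓
C7: sp3
C8: sp2
C9: sp2
C10: sp3
C1, C2, C3, C4, C5, C6 → 6 sp carbons.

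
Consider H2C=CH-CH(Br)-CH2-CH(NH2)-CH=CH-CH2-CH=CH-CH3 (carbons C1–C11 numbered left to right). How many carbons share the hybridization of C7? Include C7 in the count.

C7 is sp2 (one π bond).
C1: sp2 ✓
C2: sp2 ✓
C3: sp3
C4: sp3
C5: sp3
C6: sp2 ✓
C7: sp2 ✓
C8: sp3
C9: sp2 ✓
C10: sp2 ✓
C11: sp3
6 carbons are sp2.

6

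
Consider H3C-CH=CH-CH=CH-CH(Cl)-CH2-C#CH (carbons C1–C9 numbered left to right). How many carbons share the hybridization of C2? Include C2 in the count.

4

C2 is sp2 (one π bond).
C1: sp3
C2: sp2 ✓
C3: sp2 ✓
C4: sp2 ✓
C5: sp2 ✓
C6: sp3
C7: sp3
C8: sp
C9: sp
4 carbons are sp2.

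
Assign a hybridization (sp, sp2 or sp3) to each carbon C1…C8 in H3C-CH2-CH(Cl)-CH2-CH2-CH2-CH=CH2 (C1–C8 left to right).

C1 sp3, C2 sp3, C3 sp3, C4 sp3, C5 sp3, C6 sp3, C7 sp2, C8 sp2

C1 has 4 σ bonds: steric number 4 → sp3.
C2: 4 σ bonds — 4 electron domains, sp3.
C3: 4 σ bonds; 4 regions of electron density → sp3.
C4 — 4 σ bonds. Steric number 4, so sp3.
C5 carries 4 σ bonds, giving a steric number of 4, so it is sp3.
C6 — 4 σ bonds. Steric number 4, so sp3.
C7: 3 σ bonds, plus one π bond — 3 electron domains, sp2.
C8 — 3 σ bonds, plus one π bond. Steric number 3, so sp2.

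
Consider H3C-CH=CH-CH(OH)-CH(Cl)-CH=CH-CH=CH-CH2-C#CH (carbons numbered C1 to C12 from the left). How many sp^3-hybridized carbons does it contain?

4

C1: sp3 ✓
C2: sp2
C3: sp2
C4: sp3 ✓
C5: sp3 ✓
C6: sp2
C7: sp2
C8: sp2
C9: sp2
C10: sp3 ✓
C11: sp
C12: sp
C1, C4, C5, C10 → 4 sp3 carbons.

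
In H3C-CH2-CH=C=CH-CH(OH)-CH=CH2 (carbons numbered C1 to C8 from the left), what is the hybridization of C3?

C3: 3 σ bonds, plus one π bond — 3 electron domains, sp2.

sp²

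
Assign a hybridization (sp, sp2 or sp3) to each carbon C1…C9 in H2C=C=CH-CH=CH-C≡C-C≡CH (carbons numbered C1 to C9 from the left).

C1 sp2, C2 sp, C3 sp2, C4 sp2, C5 sp2, C6 sp, C7 sp, C8 sp, C9 sp

C1: 3 σ bonds, plus one π bond — 3 electron domains, sp2.
C2: 2 σ bonds, plus two π bonds — 2 electron domains, sp.
C3 — 3 σ bonds, plus one π bond. Steric number 3, so sp2.
C4 has 3 σ bonds, plus one π bond: steric number 3 → sp2.
C5 is sp2: 3 σ bonds, plus one π bond, 3 electron-density regions.
C6: 2 σ bonds, plus two π bonds — 2 electron domains, sp.
C7 has 2 σ bonds, plus two π bonds: steric number 2 → sp.
C8 — 2 σ bonds, plus two π bonds. Steric number 2, so sp.
C9 (2 σ bonds, plus two π bonds) has steric number 2: sp.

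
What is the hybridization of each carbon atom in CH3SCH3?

sp^3

Each carbon atom is sp3: 4 σ bonds, 4 electron-density regions.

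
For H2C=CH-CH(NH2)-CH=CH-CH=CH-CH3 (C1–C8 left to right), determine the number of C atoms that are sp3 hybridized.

2

C1: sp2
C2: sp2
C3: sp3 ✓
C4: sp2
C5: sp2
C6: sp2
C7: sp2
C8: sp3 ✓
C3, C8 → 2 sp3 carbons.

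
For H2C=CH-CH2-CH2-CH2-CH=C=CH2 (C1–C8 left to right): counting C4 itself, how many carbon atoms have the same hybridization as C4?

C4 is sp3 (only σ bonds).
C1: sp2
C2: sp2
C3: sp3 ✓
C4: sp3 ✓
C5: sp3 ✓
C6: sp2
C7: sp
C8: sp2
3 carbons are sp3.

3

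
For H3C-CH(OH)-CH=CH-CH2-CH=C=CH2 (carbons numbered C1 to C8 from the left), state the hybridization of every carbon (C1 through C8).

C1: 4 σ bonds — 4 electron domains, sp3.
C2: 4 σ bonds; 4 regions of electron density → sp3.
C3 (3 σ bonds, plus one π bond) has steric number 3: sp2.
C4 — 3 σ bonds, plus one π bond. Steric number 3, so sp2.
C5 — 4 σ bonds. Steric number 4, so sp3.
C6 is sp2: 3 σ bonds, plus one π bond, 3 electron-density regions.
C7 has 2 σ bonds, plus two π bonds: steric number 2 → sp.
C8 (3 σ bonds, plus one π bond) has steric number 3: sp2.

C1 sp3, C2 sp3, C3 sp2, C4 sp2, C5 sp3, C6 sp2, C7 sp, C8 sp2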